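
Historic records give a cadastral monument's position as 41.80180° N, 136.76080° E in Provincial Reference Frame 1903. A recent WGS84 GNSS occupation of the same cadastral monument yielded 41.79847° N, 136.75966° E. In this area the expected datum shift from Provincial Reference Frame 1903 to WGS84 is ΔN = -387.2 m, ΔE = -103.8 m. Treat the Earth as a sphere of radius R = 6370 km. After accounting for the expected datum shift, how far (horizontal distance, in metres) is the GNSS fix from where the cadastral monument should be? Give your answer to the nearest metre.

Observed coordinate differences: Δφ = -0.00333°, Δλ = -0.00114°.
Converting to metres (1° lat = 111177 m, cos φ = 0.745455): observed ΔN = -370.2 m, observed ΔE = -94.5 m.
Subtracting the expected shift leaves a residual of -370.2 − (-387.2) = 17.0 m north and -94.5 − (-103.8) = 9.3 m east.
Residual distance = √(17.0² + 9.3²) = 19.4 m.

19 m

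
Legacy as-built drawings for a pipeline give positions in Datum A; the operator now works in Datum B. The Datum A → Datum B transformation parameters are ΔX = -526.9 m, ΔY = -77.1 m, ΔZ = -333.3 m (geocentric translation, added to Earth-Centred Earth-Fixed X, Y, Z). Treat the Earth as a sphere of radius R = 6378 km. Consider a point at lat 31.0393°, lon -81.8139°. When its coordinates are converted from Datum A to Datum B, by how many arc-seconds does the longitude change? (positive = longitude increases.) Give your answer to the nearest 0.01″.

Δλ = -20.10″

sin φ = 0.515626, cos φ = 0.856814, sin λ = -0.989811, cos λ = 0.142389.
East component: ΔE = −sin λ·ΔX + cos λ·ΔY = −(-0.989811)(-526.9) + (0.142389)(-77.1) = -532.51 m.
1° of latitude spans πR/180 = 111317 m; at latitude φ, 1° of longitude spans that × cos φ = 95378.0 m, so Δλ = -532.51 / 95378.0 × 3600 = -20.099″.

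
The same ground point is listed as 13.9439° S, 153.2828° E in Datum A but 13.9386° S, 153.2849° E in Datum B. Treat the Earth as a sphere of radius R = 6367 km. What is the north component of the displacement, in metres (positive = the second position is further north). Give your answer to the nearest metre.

ΔN = 589 m

Δφ = -13.9386° − -13.9439° = +0.0053°; Δλ = 153.2849° − 153.2828° = +0.0021°.
1° along a meridian = πR/180 = 111125 m.
ΔN = Δφ × 111125 = 589.0 m; ΔE = Δλ × 111125 × cos(-13.9439°) = +0.0021 × 111125 × 0.970532 = 226.5 m.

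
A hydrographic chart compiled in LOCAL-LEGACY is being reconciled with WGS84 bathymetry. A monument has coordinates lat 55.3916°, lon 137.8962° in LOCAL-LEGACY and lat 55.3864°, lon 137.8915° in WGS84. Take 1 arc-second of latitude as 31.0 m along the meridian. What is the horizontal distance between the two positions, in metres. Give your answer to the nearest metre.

652 m

Δφ = 55.3864° − 55.3916° = -0.0052°; Δλ = 137.8915° − 137.8962° = -0.0047°.
1° of latitude = 3600 × 31.00 = 111600 m.
ΔN = Δφ × 111600 = -580.3 m; ΔE = Δλ × 111600 × cos(55.3916°) = -0.0047 × 111600 × 0.567964 = -297.9 m.
Distance = √(ΔE² + ΔN²) = √((-297.9)² + (-580.3)²) = 652.3 m.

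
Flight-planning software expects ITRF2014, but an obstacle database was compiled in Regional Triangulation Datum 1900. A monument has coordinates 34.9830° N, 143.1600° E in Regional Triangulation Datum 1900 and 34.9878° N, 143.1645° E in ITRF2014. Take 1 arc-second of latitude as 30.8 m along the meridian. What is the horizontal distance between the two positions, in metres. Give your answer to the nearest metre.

671 m

Δφ = 34.9878° − 34.9830° = +0.0048°; Δλ = 143.1645° − 143.1600° = +0.0045°.
1° of latitude = 3600 × 30.80 = 110880 m.
ΔN = Δφ × 110880 = 532.2 m; ΔE = Δλ × 110880 × cos(34.9830°) = +0.0045 × 110880 × 0.819322 = 408.8 m.
Distance = √(ΔE² + ΔN²) = √(408.8² + 532.2²) = 671.1 m.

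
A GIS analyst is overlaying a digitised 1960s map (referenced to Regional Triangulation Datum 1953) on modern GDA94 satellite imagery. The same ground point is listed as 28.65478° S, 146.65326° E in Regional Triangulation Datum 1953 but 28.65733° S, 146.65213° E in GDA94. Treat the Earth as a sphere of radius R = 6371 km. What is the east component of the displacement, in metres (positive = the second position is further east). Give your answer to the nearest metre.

Δφ = -28.65733° − -28.65478° = -0.00255°; Δλ = 146.65213° − 146.65326° = -0.00113°.
1° along a meridian = πR/180 = 111195 m.
ΔN = Δφ × 111195 = -283.5 m; ΔE = Δλ × 111195 × cos(-28.65478°) = -0.00113 × 111195 × 0.877525 = -110.3 m.

ΔE = -110 m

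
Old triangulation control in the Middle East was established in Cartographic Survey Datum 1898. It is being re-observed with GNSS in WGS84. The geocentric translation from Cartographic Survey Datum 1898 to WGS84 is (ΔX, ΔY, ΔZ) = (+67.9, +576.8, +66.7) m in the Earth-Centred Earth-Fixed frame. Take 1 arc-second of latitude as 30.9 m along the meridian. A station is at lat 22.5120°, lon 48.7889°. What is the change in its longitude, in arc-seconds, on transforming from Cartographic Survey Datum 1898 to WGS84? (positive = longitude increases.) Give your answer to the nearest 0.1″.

sin φ = 0.382877, cos φ = 0.923799, sin λ = 0.752287, cos λ = 0.658835.
East component: ΔE = −sin λ·ΔX + cos λ·ΔY = −(0.752287)(67.9) + (0.658835)(576.8) = 328.94 m.
1° of latitude spans 3600 × 30.90 = 111240 m; at latitude φ, 1° of longitude spans that × cos φ = 102763.4 m, so Δλ = 328.94 / 102763.4 × 3600 = 11.523″.

Δλ = 11.5″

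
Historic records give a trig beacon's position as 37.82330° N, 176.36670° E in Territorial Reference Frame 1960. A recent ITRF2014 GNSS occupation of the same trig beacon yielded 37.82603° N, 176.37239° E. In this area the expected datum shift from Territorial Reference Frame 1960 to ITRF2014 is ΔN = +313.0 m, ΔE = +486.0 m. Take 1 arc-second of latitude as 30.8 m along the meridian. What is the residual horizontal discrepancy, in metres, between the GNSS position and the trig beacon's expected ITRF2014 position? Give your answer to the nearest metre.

Observed coordinate differences: Δφ = +0.00273°, Δλ = +0.00569°.
Converting to metres (1° lat = 110880 m, cos φ = 0.789906): observed ΔN = 302.7 m, observed ΔE = 498.4 m.
Subtracting the expected shift leaves a residual of 302.7 − (313.0) = -10.3 m north and 498.4 − (486.0) = 12.4 m east.
Residual distance = √((-10.3)² + 12.4²) = 16.1 m.

16 m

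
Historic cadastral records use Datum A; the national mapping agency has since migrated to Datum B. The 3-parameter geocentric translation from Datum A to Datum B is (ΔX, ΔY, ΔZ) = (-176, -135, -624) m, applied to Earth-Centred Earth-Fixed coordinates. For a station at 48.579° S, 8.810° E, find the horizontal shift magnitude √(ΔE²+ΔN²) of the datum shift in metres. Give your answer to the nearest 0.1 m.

At φ = -48.579°, λ = 8.810°: sin φ = -0.749869, cos φ = 0.661587, sin λ = 0.153158, cos λ = 0.988202.
ΔE = −sin λ·ΔX + cos λ·ΔY = −(0.153158)·(-176) + (0.988202)·(-135) = -106.45 m.
ΔN = −sin φ cos λ·ΔX − sin φ sin λ·ΔY + cos φ·ΔZ = −(-0.749869)(0.988202)(-176) − (-0.749869)(0.153158)(-135) + (0.661587)(-624) = -558.75 m.
Horizontal magnitude = √(ΔE² + ΔN²) = √((-106.45)² + (-558.75)²) = 568.80 m.

568.8 m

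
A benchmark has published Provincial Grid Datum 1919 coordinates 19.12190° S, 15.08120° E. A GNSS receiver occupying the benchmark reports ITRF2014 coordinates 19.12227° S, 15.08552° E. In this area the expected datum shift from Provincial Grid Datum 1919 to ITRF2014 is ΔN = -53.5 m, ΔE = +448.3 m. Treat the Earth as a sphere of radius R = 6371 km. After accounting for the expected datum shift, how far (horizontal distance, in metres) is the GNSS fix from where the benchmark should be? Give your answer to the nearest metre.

Observed coordinate differences: Δφ = -0.00037°, Δλ = +0.00432°.
Converting to metres (1° lat = 111195 m, cos φ = 0.944824): observed ΔN = -41.1 m, observed ΔE = 453.9 m.
Subtracting the expected shift leaves a residual of -41.1 − (-53.5) = 12.4 m north and 453.9 − (448.3) = 5.6 m east.
Residual distance = √(12.4² + 5.6²) = 13.6 m.

14 m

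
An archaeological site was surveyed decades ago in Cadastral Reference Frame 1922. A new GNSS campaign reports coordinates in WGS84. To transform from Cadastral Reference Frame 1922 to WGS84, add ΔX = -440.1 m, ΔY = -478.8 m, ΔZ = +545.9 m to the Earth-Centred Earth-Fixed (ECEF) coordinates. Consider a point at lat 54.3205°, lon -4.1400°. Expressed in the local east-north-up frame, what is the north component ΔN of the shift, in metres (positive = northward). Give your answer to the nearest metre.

ΔN = 647 m

The local north axis is (−sin φ cos λ, −sin φ sin λ, cos φ), giving ΔN = 356.557 − 28.078 + 318.397 = 646.88 m.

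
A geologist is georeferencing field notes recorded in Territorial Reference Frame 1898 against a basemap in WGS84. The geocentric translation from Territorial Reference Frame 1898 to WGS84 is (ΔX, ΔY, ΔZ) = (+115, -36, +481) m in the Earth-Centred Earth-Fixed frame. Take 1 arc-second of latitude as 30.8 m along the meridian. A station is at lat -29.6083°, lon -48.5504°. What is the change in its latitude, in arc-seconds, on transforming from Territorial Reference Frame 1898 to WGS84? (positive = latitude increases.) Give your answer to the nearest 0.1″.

Δφ = 15.2″

sin φ = -0.494068, cos φ = 0.869423, sin λ = -0.749538, cos λ = 0.661961.
North component: ΔN = −sin φ cos λ·ΔX − sin φ sin λ·ΔY + cos φ·ΔZ = −(-0.494068)(0.661961)(115) − (-0.494068)(-0.749538)(-36) + (0.869423)(481) = 469.14 m.
1° of latitude spans 3600 × 30.80 = 110880 m, so Δφ = 469.14 / 110880 × 3600 = 15.232″.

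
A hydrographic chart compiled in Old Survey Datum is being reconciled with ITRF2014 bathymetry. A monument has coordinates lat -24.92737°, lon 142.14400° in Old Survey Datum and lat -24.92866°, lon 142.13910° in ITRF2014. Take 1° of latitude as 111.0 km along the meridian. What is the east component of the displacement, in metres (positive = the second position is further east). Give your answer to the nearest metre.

Δφ = -24.92866° − -24.92737° = -0.00129°; Δλ = 142.13910° − 142.14400° = -0.00490°.
ΔN = Δφ × 111000 = -143.2 m; ΔE = Δλ × 111000 × cos(-24.92737°) = -0.00490 × 111000 × 0.906843 = -493.2 m.

ΔE = -493 m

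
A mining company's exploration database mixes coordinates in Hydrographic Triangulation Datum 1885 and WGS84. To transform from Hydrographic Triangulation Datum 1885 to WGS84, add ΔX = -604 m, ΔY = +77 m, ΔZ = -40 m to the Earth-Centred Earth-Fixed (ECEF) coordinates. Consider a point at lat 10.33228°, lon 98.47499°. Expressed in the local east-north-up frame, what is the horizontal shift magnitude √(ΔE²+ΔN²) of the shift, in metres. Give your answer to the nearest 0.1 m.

590.1 m

At φ = 10.33228°, λ = 98.47499°: sin φ = 0.179356, cos φ = 0.983784, sin λ = 0.989080, cos λ = -0.147378.
ΔE = −sin λ·ΔX + cos λ·ΔY = −(0.989080)·(-604) + (-0.147378)·(77) = 586.06 m.
ΔN = −sin φ cos λ·ΔX − sin φ sin λ·ΔY + cos φ·ΔZ = −(0.179356)(-0.147378)(-604) − (0.179356)(0.989080)(77) + (0.983784)(-40) = -68.98 m.
Horizontal magnitude = √(ΔE² + ΔN²) = √(586.06² + (-68.98)²) = 590.10 m.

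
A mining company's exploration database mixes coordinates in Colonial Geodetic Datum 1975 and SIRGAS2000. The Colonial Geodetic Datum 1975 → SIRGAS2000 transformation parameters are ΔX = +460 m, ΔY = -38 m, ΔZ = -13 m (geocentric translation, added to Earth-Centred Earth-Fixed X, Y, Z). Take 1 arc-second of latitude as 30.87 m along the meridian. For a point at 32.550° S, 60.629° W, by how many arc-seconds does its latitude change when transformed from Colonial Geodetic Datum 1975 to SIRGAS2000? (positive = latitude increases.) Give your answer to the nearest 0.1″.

Δφ = 4.2″

sin φ = -0.538035, cos φ = 0.842922, sin λ = -0.871462, cos λ = 0.490463.
North component: ΔN = −sin φ cos λ·ΔX − sin φ sin λ·ΔY + cos φ·ΔZ = −(-0.538035)(0.490463)(460) − (-0.538035)(-0.871462)(-38) + (0.842922)(-13) = 128.25 m.
1° of latitude spans 3600 × 30.87 = 111132 m, so Δφ = 128.25 / 111132 × 3600 = 4.154″.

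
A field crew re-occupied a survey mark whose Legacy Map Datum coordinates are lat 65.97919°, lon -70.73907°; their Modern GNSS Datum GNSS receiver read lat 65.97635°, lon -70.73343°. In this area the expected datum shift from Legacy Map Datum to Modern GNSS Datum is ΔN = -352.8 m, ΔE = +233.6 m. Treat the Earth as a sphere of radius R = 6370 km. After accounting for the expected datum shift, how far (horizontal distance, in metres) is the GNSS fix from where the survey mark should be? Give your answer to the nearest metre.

43 m

Observed coordinate differences: Δφ = -0.00284°, Δλ = +0.00564°.
Converting to metres (1° lat = 111177 m, cos φ = 0.407068): observed ΔN = -315.7 m, observed ΔE = 255.2 m.
Subtracting the expected shift leaves a residual of -315.7 − (-352.8) = 37.1 m north and 255.2 − (233.6) = 21.6 m east.
Residual distance = √(37.1² + 21.6²) = 42.9 m.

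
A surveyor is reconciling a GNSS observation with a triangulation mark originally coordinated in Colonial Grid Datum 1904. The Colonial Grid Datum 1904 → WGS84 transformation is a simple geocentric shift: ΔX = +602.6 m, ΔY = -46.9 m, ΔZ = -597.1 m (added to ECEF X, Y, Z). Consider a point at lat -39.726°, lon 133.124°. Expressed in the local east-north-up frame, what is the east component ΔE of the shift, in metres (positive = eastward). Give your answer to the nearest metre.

The local east axis at (φ, λ) is (−sin λ, cos λ, 0), so ΔE = −sin(133.124°)·602.6 + cos(133.124°)·(-46.9) = -407.76 m.

ΔE = -408 m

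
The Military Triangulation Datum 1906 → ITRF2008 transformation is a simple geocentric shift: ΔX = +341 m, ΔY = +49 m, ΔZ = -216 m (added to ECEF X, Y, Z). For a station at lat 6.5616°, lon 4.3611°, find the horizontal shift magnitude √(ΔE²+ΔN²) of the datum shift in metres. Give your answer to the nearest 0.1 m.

254.9 m

At φ = 6.5616°, λ = 4.3611°: sin φ = 0.114271, cos φ = 0.993450, sin λ = 0.076042, cos λ = 0.997105.
ΔE = −sin λ·ΔX + cos λ·ΔY = −(0.076042)·(341) + (0.997105)·(49) = 22.93 m.
ΔN = −sin φ cos λ·ΔX − sin φ sin λ·ΔY + cos φ·ΔZ = −(0.114271)(0.997105)(341) − (0.114271)(0.076042)(49) + (0.993450)(-216) = -253.86 m.
Horizontal magnitude = √(ΔE² + ΔN²) = √(22.93² + (-253.86)²) = 254.90 m.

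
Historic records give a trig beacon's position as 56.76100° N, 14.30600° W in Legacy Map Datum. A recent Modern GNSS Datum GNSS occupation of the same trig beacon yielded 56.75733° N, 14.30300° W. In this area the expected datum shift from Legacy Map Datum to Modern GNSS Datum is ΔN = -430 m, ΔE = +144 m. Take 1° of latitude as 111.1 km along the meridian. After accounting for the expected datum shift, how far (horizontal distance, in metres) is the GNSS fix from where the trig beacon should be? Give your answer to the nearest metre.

Observed coordinate differences: Δφ = -0.00367°, Δλ = +0.00300°.
Converting to metres (1° lat = 111100 m, cos φ = 0.548133): observed ΔN = -407.7 m, observed ΔE = 182.7 m.
Subtracting the expected shift leaves a residual of -407.7 − (-430) = 22.3 m north and 182.7 − (144) = 38.7 m east.
Residual distance = √(22.3² + 38.7²) = 44.6 m.

45 m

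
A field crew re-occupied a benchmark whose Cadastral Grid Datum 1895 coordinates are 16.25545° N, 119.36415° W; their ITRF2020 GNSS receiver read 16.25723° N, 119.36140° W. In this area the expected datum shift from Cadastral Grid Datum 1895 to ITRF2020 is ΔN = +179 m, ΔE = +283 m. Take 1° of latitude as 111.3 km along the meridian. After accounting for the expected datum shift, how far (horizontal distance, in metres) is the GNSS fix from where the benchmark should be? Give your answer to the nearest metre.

Observed coordinate differences: Δφ = +0.00178°, Δλ = +0.00275°.
Converting to metres (1° lat = 111300 m, cos φ = 0.960023): observed ΔN = 198.1 m, observed ΔE = 293.8 m.
Subtracting the expected shift leaves a residual of 198.1 − (179) = 19.1 m north and 293.8 − (283) = 10.8 m east.
Residual distance = √(19.1² + 10.8²) = 22.0 m.

22 m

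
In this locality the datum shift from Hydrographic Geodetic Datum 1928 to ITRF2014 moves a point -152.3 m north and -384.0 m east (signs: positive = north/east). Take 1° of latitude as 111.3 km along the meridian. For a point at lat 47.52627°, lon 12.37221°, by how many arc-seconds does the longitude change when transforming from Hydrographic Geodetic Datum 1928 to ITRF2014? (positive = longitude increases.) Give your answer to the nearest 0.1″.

Δλ = -18.4″

At latitude 47.52627°, cos φ = 0.675252.
1° of longitude at this latitude = 111.3 × cos φ = 75.16 km, so Δλ = -384.0 / 75155.6 = -0.0051094° = -18.394″.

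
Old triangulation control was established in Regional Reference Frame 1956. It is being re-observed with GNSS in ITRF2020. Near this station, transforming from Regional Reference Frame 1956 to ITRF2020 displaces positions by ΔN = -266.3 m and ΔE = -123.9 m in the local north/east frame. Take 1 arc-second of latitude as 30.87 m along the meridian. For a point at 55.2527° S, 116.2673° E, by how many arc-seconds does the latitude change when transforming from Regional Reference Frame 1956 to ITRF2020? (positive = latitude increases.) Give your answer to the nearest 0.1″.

Δφ = -8.6″

1″ of latitude = 30.87 m, so Δφ = -266.3 / 30.87 = -8.626″.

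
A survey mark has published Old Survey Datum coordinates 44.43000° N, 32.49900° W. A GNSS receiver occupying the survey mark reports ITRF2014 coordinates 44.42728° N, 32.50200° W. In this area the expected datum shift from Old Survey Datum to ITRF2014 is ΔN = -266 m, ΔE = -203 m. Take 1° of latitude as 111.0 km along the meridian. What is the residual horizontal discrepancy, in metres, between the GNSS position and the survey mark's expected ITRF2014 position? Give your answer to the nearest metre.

50 m

Observed coordinate differences: Δφ = -0.00272°, Δλ = -0.00300°.
Converting to metres (1° lat = 111000 m, cos φ = 0.714106): observed ΔN = -301.9 m, observed ΔE = -237.8 m.
Subtracting the expected shift leaves a residual of -301.9 − (-266) = -35.9 m north and -237.8 − (-203) = -34.8 m east.
Residual distance = √((-35.9)² + (-34.8)²) = 50.0 m.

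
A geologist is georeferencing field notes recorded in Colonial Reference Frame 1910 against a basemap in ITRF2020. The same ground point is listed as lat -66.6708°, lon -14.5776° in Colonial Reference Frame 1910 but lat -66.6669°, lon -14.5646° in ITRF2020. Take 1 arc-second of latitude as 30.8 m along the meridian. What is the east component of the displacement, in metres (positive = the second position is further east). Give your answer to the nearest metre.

Δφ = -66.6669° − -66.6708° = +0.0039°; Δλ = -14.5646° − -14.5776° = +0.0130°.
1° of latitude = 3600 × 30.80 = 110880 m.
ΔN = Δφ × 110880 = 432.4 m; ΔE = Δλ × 110880 × cos(-66.6708°) = +0.0130 × 110880 × 0.396014 = 570.8 m.

ΔE = 571 m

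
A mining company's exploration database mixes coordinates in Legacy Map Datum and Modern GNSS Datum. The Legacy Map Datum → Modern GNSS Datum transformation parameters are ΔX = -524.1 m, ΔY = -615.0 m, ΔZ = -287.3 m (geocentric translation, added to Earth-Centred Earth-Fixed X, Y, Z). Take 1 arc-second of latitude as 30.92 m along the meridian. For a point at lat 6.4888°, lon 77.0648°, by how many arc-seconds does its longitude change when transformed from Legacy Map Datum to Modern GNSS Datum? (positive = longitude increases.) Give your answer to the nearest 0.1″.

sin φ = 0.113009, cos φ = 0.993594, sin λ = 0.974624, cos λ = 0.223849.
East component: ΔE = −sin λ·ΔX + cos λ·ΔY = −(0.974624)(-524.1) + (0.223849)(-615.0) = 373.13 m.
1° of latitude spans 3600 × 30.92 = 111312 m; at latitude φ, 1° of longitude spans that × cos φ = 110598.9 m, so Δλ = 373.13 / 110598.9 × 3600 = 12.146″.

Δλ = 12.1″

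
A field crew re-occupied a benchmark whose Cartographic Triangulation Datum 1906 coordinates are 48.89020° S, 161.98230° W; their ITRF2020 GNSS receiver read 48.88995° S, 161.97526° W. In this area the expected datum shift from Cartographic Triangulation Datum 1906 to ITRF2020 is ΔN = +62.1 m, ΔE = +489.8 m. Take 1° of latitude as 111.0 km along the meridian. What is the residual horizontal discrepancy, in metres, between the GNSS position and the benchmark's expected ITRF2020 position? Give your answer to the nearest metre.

42 m

Observed coordinate differences: Δφ = +0.00025°, Δλ = +0.00704°.
Converting to metres (1° lat = 111000 m, cos φ = 0.657504): observed ΔN = 27.8 m, observed ΔE = 513.8 m.
Subtracting the expected shift leaves a residual of 27.8 − (62.1) = -34.3 m north and 513.8 − (489.8) = 24.0 m east.
Residual distance = √((-34.3)² + 24.0²) = 41.9 m.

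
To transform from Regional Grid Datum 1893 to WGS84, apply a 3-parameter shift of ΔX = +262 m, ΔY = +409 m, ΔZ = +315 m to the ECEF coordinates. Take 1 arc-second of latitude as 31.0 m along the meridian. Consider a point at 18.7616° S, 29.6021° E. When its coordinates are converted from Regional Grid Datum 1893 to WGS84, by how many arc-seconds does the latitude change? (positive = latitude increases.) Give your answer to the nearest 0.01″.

Δφ = 14.08″

sin φ = -0.321631, cos φ = 0.946865, sin λ = 0.493974, cos λ = 0.869477.
North component: ΔN = −sin φ cos λ·ΔX − sin φ sin λ·ΔY + cos φ·ΔZ = −(-0.321631)(0.869477)(262) − (-0.321631)(0.493974)(409) + (0.946865)(315) = 436.51 m.
1° of latitude spans 3600 × 31.00 = 111600 m, so Δφ = 436.51 / 111600 × 3600 = 14.081″.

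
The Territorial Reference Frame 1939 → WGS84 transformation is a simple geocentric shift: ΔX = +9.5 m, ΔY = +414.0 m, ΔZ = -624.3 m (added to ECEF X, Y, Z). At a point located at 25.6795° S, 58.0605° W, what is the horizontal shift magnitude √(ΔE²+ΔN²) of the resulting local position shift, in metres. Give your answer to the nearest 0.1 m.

748.0 m

At φ = -25.6795°, λ = -58.0605°: sin φ = -0.433337, cos φ = 0.901232, sin λ = -0.848607, cos λ = 0.529023.
ΔE = −sin λ·ΔX + cos λ·ΔY = −(-0.848607)·(9.5) + (0.529023)·(414.0) = 227.08 m.
ΔN = −sin φ cos λ·ΔX − sin φ sin λ·ΔY + cos φ·ΔZ = −(-0.433337)(0.529023)(9.5) − (-0.433337)(-0.848607)(414.0) + (0.901232)(-624.3) = -712.70 m.
Horizontal magnitude = √(ΔE² + ΔN²) = √(227.08² + (-712.70)²) = 748.00 m.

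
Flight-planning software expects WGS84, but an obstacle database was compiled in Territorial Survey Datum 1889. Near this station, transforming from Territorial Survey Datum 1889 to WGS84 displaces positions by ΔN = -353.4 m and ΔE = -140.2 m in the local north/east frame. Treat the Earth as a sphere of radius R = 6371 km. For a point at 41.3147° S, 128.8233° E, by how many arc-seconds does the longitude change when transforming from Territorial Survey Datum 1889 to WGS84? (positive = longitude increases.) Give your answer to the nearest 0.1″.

Δλ = -6.0″

At latitude -41.3147°, cos φ = 0.751095.
One radian of longitude at latitude φ spans R cos φ, so Δλ = ΔE / (R cos φ) = -140.2 / (6371000 × 0.751095) = -2.9299e-05 rad = -6.043″.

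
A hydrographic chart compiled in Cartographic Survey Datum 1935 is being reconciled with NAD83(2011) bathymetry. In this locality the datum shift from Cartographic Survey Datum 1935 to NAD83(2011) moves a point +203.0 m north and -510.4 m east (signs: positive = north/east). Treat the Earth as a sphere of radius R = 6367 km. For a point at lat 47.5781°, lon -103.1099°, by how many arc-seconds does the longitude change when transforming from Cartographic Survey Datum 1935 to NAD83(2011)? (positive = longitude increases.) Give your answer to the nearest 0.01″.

At latitude 47.5781°, cos φ = 0.674585.
One radian of longitude at latitude φ spans R cos φ, so Δλ = ΔE / (R cos φ) = -510.4 / (6367000 × 0.674585) = -1.1883e-04 rad = -24.511″.

Δλ = -24.51″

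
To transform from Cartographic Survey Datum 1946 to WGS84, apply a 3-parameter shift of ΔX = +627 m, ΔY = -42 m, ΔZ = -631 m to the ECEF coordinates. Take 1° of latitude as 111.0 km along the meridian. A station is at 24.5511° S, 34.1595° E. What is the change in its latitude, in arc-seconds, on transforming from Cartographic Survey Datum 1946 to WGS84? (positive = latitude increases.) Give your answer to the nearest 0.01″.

Δφ = -11.94″

sin φ = -0.415505, cos φ = 0.909591, sin λ = 0.561499, cos λ = 0.827478.
North component: ΔN = −sin φ cos λ·ΔX − sin φ sin λ·ΔY + cos φ·ΔZ = −(-0.415505)(0.827478)(627) − (-0.415505)(0.561499)(-42) + (0.909591)(-631) = -368.18 m.
1° of latitude spans 111000 m, so Δφ = -368.18 / 111000 × 3600 = -11.941″.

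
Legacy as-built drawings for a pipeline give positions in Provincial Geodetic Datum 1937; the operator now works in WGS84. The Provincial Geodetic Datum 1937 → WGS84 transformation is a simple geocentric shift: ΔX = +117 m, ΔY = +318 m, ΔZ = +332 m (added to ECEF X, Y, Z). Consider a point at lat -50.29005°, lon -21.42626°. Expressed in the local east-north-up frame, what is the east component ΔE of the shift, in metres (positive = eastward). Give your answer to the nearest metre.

ΔE = 339 m

The local east axis at (φ, λ) is (−sin λ, cos λ, 0), so ΔE = −sin(-21.42626°)·117 + cos(-21.42626°)·318 = 338.76 m.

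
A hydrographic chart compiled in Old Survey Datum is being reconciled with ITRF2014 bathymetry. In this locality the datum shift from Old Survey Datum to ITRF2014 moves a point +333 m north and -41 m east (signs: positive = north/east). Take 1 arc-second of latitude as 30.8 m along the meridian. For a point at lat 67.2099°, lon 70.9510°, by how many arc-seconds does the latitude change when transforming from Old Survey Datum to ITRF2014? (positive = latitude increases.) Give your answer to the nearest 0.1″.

Δφ = 10.8″

1″ of latitude = 30.80 m, so Δφ = 333.0 / 30.80 = 10.812″.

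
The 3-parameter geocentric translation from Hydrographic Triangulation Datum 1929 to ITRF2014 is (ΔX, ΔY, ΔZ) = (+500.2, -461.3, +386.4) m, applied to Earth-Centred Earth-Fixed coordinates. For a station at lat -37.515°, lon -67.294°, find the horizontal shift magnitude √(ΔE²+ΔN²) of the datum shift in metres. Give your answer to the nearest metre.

At φ = -37.515°, λ = -67.294°: sin φ = -0.608969, cos φ = 0.793194, sin λ = -0.922498, cos λ = 0.386003.
ΔE = −sin λ·ΔX + cos λ·ΔY = −(-0.922498)·(500.2) + (0.386003)·(-461.3) = 283.37 m.
ΔN = −sin φ cos λ·ΔX − sin φ sin λ·ΔY + cos φ·ΔZ = −(-0.608969)(0.386003)(500.2) − (-0.608969)(-0.922498)(-461.3) + (0.793194)(386.4) = 683.21 m.
Horizontal magnitude = √(ΔE² + ΔN²) = √(283.37² + 683.21²) = 739.65 m.

740 m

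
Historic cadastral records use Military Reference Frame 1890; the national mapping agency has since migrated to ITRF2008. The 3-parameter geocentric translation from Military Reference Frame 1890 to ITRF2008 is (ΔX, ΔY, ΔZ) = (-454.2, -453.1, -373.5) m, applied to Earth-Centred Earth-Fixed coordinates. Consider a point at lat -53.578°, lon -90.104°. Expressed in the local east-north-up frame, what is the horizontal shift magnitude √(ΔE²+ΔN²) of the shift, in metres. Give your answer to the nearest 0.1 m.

The local east axis at (φ, λ) is (−sin λ, cos λ, 0), so ΔE = −sin(-90.104°)·(-454.2) + cos(-90.104°)·(-453.1) = -453.38 m.
The local north axis is (−sin φ cos λ, −sin φ sin λ, cos φ), giving ΔN = 0.663 + 364.594 − 221.757 = 143.50 m.
Horizontal magnitude = √(ΔE² + ΔN²) = √((-453.38)² + 143.50²) = 475.54 m.

475.5 m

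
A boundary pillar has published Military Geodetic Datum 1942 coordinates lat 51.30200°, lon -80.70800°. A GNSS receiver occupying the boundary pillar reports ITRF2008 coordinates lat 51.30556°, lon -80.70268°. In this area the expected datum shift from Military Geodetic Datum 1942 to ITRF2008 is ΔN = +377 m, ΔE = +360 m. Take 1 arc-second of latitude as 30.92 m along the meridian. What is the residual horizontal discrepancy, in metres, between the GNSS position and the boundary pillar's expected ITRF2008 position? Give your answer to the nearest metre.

22 m

Observed coordinate differences: Δφ = +0.00356°, Δλ = +0.00532°.
Converting to metres (1° lat = 111312 m, cos φ = 0.625215): observed ΔN = 396.3 m, observed ΔE = 370.2 m.
Subtracting the expected shift leaves a residual of 396.3 − (377) = 19.3 m north and 370.2 − (360) = 10.2 m east.
Residual distance = √(19.3² + 10.2²) = 21.8 m.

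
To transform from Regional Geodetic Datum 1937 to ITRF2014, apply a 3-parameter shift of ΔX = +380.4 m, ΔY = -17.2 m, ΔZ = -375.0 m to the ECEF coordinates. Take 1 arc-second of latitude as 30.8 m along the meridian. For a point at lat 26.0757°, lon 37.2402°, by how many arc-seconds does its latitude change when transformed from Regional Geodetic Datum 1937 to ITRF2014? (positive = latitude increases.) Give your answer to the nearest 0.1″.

Δφ = -15.1″

sin φ = 0.439558, cos φ = 0.898214, sin λ = 0.605158, cos λ = 0.796106.
North component: ΔN = −sin φ cos λ·ΔX − sin φ sin λ·ΔY + cos φ·ΔZ = −(0.439558)(0.796106)(380.4) − (0.439558)(0.605158)(-17.2) + (0.898214)(-375.0) = -465.37 m.
1° of latitude spans 3600 × 30.80 = 110880 m, so Δφ = -465.37 / 110880 × 3600 = -15.109″.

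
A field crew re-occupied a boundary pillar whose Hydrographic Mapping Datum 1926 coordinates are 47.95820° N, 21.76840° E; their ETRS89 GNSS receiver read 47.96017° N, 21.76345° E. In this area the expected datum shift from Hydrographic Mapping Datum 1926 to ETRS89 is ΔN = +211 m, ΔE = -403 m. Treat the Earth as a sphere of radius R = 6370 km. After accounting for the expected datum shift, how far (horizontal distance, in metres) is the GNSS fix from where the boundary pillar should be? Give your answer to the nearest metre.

35 m

Observed coordinate differences: Δφ = +0.00197°, Δλ = -0.00495°.
Converting to metres (1° lat = 111177 m, cos φ = 0.669673): observed ΔN = 219.0 m, observed ΔE = -368.5 m.
Subtracting the expected shift leaves a residual of 219.0 − (211) = 8.0 m north and -368.5 − (-403) = 34.5 m east.
Residual distance = √(8.0² + 34.5²) = 35.4 m.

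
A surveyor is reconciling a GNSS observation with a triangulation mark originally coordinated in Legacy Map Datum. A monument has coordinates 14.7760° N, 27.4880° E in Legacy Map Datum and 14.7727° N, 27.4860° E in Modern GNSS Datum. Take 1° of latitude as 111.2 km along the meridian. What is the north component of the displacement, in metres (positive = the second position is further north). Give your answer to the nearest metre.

ΔN = -367 m

Δφ = 14.7727° − 14.7760° = -0.0033°; Δλ = 27.4860° − 27.4880° = -0.0020°.
ΔN = Δφ × 111200 = -367.0 m; ΔE = Δλ × 111200 × cos(14.7760°) = -0.0020 × 111200 × 0.966930 = -215.0 m.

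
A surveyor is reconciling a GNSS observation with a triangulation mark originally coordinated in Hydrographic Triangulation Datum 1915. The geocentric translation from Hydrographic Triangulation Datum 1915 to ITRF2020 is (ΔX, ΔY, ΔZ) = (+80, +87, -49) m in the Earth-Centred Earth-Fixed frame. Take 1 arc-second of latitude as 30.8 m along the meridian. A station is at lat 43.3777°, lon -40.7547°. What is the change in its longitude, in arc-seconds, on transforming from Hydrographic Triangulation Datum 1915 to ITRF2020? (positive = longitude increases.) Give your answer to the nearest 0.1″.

Δλ = 5.3″

sin φ = 0.686805, cos φ = 0.726842, sin λ = -0.652822, cos λ = 0.757511.
East component: ΔE = −sin λ·ΔX + cos λ·ΔY = −(-0.652822)(80) + (0.757511)(87) = 118.13 m.
1° of latitude spans 3600 × 30.80 = 110880 m; at latitude φ, 1° of longitude spans that × cos φ = 80592.2 m, so Δλ = 118.13 / 80592.2 × 3600 = 5.277″.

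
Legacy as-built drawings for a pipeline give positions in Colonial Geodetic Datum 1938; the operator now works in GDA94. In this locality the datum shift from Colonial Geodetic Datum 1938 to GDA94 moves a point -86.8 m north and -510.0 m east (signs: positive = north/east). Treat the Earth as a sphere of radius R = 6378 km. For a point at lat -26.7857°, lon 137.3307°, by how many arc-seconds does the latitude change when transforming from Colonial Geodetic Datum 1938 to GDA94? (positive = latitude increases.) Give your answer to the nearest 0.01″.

On a sphere of radius R, 1 rad of latitude = R, so Δφ = ΔN / R = -86.8 / 6378000 = -1.3609e-05 rad = -2.807″.

Δφ = -2.81″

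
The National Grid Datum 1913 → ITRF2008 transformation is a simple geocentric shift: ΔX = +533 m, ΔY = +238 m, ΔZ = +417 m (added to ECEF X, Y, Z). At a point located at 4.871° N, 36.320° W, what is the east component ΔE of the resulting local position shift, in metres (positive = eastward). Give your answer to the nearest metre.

The local east axis at (φ, λ) is (−sin λ, cos λ, 0), so ΔE = −sin(-36.320°)·533 + cos(-36.320°)·238 = 507.45 m.

ΔE = 507 m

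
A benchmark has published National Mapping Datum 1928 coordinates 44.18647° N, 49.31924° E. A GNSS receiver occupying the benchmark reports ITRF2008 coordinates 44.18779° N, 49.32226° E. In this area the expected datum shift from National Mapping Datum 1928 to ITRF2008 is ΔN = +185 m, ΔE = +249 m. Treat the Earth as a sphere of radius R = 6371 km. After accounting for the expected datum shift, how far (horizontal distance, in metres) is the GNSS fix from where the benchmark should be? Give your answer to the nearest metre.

39 m

Observed coordinate differences: Δφ = +0.00132°, Δλ = +0.00302°.
Converting to metres (1° lat = 111195 m, cos φ = 0.717075): observed ΔN = 146.8 m, observed ΔE = 240.8 m.
Subtracting the expected shift leaves a residual of 146.8 − (185) = -38.2 m north and 240.8 − (249) = -8.2 m east.
Residual distance = √((-38.2)² + (-8.2)²) = 39.1 m.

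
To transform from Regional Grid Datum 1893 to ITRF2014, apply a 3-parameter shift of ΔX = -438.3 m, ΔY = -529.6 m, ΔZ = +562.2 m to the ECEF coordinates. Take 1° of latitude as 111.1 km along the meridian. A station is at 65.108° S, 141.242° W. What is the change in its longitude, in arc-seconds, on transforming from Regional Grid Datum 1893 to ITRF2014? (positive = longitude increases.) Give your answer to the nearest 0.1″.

Δλ = 10.7″

sin φ = -0.907103, cos φ = 0.420909, sin λ = -0.626032, cos λ = -0.779797.
East component: ΔE = −sin λ·ΔX + cos λ·ΔY = −(-0.626032)(-438.3) + (-0.779797)(-529.6) = 138.59 m.
1° of latitude spans 111100 m; at latitude φ, 1° of longitude spans that × cos φ = 46763.0 m, so Δλ = 138.59 / 46763.0 × 3600 = 10.669″.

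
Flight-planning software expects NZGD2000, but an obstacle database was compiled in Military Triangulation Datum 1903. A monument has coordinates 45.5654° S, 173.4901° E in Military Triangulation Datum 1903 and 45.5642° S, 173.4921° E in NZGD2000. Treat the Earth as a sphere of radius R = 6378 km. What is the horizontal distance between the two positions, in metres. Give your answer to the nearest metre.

205 m

Δφ = -45.5642° − -45.5654° = +0.0012°; Δλ = 173.4921° − 173.4901° = +0.0020°.
1° along a meridian = πR/180 = 111317 m.
ΔN = Δφ × 111317 = 133.6 m; ΔE = Δλ × 111317 × cos(-45.5654°) = +0.0020 × 111317 × 0.700095 = 155.9 m.
Distance = √(ΔE² + ΔN²) = √(155.9² + 133.6²) = 205.3 m.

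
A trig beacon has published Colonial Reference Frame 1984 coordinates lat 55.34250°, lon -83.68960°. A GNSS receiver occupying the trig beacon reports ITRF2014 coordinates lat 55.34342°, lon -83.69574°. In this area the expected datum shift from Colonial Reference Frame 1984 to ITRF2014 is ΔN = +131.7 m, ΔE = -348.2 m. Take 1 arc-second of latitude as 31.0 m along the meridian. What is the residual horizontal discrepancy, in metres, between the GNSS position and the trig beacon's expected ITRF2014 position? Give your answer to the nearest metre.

51 m

Observed coordinate differences: Δφ = +0.00092°, Δλ = -0.00614°.
Converting to metres (1° lat = 111600 m, cos φ = 0.568670): observed ΔN = 102.7 m, observed ΔE = -389.7 m.
Subtracting the expected shift leaves a residual of 102.7 − (131.7) = -29.0 m north and -389.7 − (-348.2) = -41.5 m east.
Residual distance = √((-29.0)² + (-41.5)²) = 50.6 m.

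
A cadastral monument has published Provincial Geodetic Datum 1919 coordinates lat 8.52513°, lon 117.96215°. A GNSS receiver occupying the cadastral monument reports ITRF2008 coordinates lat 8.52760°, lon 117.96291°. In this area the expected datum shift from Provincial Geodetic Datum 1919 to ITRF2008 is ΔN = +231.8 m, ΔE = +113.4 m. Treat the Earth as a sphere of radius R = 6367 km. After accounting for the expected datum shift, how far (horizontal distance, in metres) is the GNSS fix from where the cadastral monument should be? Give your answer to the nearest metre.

Observed coordinate differences: Δφ = +0.00247°, Δλ = +0.00076°.
Converting to metres (1° lat = 111125 m, cos φ = 0.988951): observed ΔN = 274.5 m, observed ΔE = 83.5 m.
Subtracting the expected shift leaves a residual of 274.5 − (231.8) = 42.7 m north and 83.5 − (113.4) = -29.9 m east.
Residual distance = √(42.7² + (-29.9)²) = 52.1 m.

52 m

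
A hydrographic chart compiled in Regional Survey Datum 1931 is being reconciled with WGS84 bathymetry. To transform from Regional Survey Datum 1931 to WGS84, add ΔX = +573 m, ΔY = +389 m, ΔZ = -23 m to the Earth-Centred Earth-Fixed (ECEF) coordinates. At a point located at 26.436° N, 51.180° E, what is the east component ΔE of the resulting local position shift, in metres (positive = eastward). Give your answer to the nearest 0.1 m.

ΔE = -202.6 m

The local east axis at (φ, λ) is (−sin λ, cos λ, 0), so ΔE = −sin(51.180°)·573 + cos(51.180°)·389 = -202.58 m.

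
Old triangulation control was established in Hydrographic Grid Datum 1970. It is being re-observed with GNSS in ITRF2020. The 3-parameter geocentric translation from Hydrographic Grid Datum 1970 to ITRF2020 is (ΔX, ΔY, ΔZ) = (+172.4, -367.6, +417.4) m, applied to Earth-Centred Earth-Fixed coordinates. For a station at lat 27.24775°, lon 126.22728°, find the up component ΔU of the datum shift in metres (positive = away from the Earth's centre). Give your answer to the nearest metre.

At φ = 27.24775°, λ = 126.22728°: sin φ = 0.457839, cos φ = 0.889035, sin λ = 0.806679, cos λ = -0.590990.
ΔU = cos φ cos λ·ΔX + cos φ sin λ·ΔY + sin φ·ΔZ = (0.889035)(-0.590990)(172.4) + (0.889035)(0.806679)(-367.6) + (0.457839)(417.4) = -163.11 m.

ΔU = -163 m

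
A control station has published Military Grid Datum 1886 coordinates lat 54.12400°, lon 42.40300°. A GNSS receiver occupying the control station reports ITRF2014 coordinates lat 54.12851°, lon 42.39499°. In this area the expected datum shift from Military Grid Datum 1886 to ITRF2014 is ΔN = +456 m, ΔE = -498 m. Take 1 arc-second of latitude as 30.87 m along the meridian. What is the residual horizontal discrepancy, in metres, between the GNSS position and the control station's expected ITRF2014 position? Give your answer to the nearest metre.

51 m

Observed coordinate differences: Δφ = +0.00451°, Δλ = -0.00801°.
Converting to metres (1° lat = 111132 m, cos φ = 0.586033): observed ΔN = 501.2 m, observed ΔE = -521.7 m.
Subtracting the expected shift leaves a residual of 501.2 − (456) = 45.2 m north and -521.7 − (-498) = -23.7 m east.
Residual distance = √(45.2² + (-23.7)²) = 51.0 m.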